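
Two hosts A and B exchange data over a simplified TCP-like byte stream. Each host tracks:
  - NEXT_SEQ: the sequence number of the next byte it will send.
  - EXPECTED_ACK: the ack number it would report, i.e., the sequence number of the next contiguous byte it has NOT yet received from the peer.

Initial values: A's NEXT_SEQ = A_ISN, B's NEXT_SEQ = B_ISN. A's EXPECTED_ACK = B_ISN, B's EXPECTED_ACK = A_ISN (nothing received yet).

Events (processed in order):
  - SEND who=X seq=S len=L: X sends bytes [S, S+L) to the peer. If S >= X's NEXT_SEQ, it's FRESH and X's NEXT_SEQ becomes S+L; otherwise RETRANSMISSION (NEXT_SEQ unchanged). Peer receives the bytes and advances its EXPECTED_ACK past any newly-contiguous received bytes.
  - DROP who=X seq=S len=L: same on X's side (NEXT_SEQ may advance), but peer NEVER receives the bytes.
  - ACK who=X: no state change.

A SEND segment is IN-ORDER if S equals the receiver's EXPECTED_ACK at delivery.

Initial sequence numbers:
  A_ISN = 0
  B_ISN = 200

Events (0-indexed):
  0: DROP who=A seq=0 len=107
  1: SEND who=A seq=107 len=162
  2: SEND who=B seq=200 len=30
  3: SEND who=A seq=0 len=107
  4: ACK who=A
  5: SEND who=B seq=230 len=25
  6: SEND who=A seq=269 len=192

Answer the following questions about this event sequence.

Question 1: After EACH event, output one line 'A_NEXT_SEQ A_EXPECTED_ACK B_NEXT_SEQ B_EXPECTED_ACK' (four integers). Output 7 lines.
107 200 200 0
269 200 200 0
269 230 230 0
269 230 230 269
269 230 230 269
269 255 255 269
461 255 255 461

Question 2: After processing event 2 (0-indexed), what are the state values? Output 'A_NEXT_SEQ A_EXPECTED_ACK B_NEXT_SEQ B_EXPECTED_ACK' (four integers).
After event 0: A_seq=107 A_ack=200 B_seq=200 B_ack=0
After event 1: A_seq=269 A_ack=200 B_seq=200 B_ack=0
After event 2: A_seq=269 A_ack=230 B_seq=230 B_ack=0

269 230 230 0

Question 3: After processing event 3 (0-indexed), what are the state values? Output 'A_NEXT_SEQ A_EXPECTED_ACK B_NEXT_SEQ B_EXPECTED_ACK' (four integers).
After event 0: A_seq=107 A_ack=200 B_seq=200 B_ack=0
After event 1: A_seq=269 A_ack=200 B_seq=200 B_ack=0
After event 2: A_seq=269 A_ack=230 B_seq=230 B_ack=0
After event 3: A_seq=269 A_ack=230 B_seq=230 B_ack=269

269 230 230 269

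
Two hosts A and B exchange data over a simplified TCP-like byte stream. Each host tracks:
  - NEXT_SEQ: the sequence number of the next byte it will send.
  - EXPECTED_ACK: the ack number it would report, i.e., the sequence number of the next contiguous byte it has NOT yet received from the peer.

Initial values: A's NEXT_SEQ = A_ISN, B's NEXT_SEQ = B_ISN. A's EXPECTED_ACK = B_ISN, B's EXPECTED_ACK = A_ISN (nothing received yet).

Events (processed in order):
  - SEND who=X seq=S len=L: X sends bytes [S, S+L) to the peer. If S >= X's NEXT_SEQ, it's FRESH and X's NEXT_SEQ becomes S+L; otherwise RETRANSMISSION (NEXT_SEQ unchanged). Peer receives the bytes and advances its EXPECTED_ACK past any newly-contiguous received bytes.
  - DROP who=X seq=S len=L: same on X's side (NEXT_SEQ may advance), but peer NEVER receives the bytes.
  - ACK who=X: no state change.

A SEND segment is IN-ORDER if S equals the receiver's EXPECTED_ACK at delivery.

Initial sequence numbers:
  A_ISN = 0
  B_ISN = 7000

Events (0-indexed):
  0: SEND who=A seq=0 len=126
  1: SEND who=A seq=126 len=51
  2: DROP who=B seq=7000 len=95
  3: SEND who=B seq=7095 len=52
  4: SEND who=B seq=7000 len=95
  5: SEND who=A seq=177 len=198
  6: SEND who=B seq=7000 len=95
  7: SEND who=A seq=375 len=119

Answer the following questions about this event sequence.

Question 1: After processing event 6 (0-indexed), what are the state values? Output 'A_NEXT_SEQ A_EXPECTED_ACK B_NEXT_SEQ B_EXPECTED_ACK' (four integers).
After event 0: A_seq=126 A_ack=7000 B_seq=7000 B_ack=126
After event 1: A_seq=177 A_ack=7000 B_seq=7000 B_ack=177
After event 2: A_seq=177 A_ack=7000 B_seq=7095 B_ack=177
After event 3: A_seq=177 A_ack=7000 B_seq=7147 B_ack=177
After event 4: A_seq=177 A_ack=7147 B_seq=7147 B_ack=177
After event 5: A_seq=375 A_ack=7147 B_seq=7147 B_ack=375
After event 6: A_seq=375 A_ack=7147 B_seq=7147 B_ack=375

375 7147 7147 375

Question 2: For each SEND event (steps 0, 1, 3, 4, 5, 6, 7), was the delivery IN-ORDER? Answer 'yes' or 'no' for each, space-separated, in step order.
Step 0: SEND seq=0 -> in-order
Step 1: SEND seq=126 -> in-order
Step 3: SEND seq=7095 -> out-of-order
Step 4: SEND seq=7000 -> in-order
Step 5: SEND seq=177 -> in-order
Step 6: SEND seq=7000 -> out-of-order
Step 7: SEND seq=375 -> in-order

Answer: yes yes no yes yes no yes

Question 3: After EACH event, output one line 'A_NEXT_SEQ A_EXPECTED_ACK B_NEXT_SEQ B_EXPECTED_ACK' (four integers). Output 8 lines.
126 7000 7000 126
177 7000 7000 177
177 7000 7095 177
177 7000 7147 177
177 7147 7147 177
375 7147 7147 375
375 7147 7147 375
494 7147 7147 494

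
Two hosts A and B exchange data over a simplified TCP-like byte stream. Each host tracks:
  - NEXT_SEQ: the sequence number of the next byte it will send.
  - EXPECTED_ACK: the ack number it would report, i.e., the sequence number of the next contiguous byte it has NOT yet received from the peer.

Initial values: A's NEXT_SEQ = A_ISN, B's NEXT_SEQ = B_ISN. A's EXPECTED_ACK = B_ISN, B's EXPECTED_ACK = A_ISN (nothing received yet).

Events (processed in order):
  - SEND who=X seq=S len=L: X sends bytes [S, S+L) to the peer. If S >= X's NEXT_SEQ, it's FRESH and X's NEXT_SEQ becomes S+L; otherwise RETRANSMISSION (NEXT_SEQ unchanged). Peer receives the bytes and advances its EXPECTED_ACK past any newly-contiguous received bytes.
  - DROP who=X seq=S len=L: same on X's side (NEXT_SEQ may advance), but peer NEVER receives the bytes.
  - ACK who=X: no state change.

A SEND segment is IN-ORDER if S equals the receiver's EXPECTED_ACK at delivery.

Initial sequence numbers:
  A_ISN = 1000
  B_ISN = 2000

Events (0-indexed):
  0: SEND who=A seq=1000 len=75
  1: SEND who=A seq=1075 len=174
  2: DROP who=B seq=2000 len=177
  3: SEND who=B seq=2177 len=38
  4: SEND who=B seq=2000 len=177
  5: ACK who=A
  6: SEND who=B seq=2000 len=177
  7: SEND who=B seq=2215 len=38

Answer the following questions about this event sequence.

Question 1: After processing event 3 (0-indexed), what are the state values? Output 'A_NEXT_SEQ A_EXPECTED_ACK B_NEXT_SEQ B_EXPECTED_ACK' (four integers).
After event 0: A_seq=1075 A_ack=2000 B_seq=2000 B_ack=1075
After event 1: A_seq=1249 A_ack=2000 B_seq=2000 B_ack=1249
After event 2: A_seq=1249 A_ack=2000 B_seq=2177 B_ack=1249
After event 3: A_seq=1249 A_ack=2000 B_seq=2215 B_ack=1249

1249 2000 2215 1249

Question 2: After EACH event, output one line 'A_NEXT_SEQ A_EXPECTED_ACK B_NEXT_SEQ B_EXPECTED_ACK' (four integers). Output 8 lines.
1075 2000 2000 1075
1249 2000 2000 1249
1249 2000 2177 1249
1249 2000 2215 1249
1249 2215 2215 1249
1249 2215 2215 1249
1249 2215 2215 1249
1249 2253 2253 1249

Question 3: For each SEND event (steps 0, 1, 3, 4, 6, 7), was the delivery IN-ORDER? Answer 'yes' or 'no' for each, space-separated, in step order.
Answer: yes yes no yes no yes

Derivation:
Step 0: SEND seq=1000 -> in-order
Step 1: SEND seq=1075 -> in-order
Step 3: SEND seq=2177 -> out-of-order
Step 4: SEND seq=2000 -> in-order
Step 6: SEND seq=2000 -> out-of-order
Step 7: SEND seq=2215 -> in-order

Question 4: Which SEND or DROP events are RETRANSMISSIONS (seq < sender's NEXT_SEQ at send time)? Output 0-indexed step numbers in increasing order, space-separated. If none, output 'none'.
Answer: 4 6

Derivation:
Step 0: SEND seq=1000 -> fresh
Step 1: SEND seq=1075 -> fresh
Step 2: DROP seq=2000 -> fresh
Step 3: SEND seq=2177 -> fresh
Step 4: SEND seq=2000 -> retransmit
Step 6: SEND seq=2000 -> retransmit
Step 7: SEND seq=2215 -> fresh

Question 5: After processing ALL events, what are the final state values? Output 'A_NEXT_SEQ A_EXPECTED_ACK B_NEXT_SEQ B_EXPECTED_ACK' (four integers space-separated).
Answer: 1249 2253 2253 1249

Derivation:
After event 0: A_seq=1075 A_ack=2000 B_seq=2000 B_ack=1075
After event 1: A_seq=1249 A_ack=2000 B_seq=2000 B_ack=1249
After event 2: A_seq=1249 A_ack=2000 B_seq=2177 B_ack=1249
After event 3: A_seq=1249 A_ack=2000 B_seq=2215 B_ack=1249
After event 4: A_seq=1249 A_ack=2215 B_seq=2215 B_ack=1249
After event 5: A_seq=1249 A_ack=2215 B_seq=2215 B_ack=1249
After event 6: A_seq=1249 A_ack=2215 B_seq=2215 B_ack=1249
After event 7: A_seq=1249 A_ack=2253 B_seq=2253 B_ack=1249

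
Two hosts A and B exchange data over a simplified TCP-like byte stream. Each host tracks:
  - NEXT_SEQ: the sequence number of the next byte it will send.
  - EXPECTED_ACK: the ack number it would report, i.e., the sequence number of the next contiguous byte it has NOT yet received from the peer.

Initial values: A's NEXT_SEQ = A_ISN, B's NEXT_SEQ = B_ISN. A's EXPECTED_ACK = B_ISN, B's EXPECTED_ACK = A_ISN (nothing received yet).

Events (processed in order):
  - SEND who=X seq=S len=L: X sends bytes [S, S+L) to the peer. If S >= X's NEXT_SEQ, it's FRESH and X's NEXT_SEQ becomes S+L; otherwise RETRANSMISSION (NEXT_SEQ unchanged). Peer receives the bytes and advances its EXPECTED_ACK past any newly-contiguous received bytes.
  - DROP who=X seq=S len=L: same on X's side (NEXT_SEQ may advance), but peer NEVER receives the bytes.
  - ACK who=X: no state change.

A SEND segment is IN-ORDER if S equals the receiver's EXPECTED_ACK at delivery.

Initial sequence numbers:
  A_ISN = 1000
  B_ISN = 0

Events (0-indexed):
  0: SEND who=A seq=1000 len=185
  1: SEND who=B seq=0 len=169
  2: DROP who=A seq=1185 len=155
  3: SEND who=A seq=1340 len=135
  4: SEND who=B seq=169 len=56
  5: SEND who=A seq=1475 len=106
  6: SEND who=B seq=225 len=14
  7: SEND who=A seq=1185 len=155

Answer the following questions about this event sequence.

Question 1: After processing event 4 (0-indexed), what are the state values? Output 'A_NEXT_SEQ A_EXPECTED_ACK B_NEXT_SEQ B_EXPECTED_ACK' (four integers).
After event 0: A_seq=1185 A_ack=0 B_seq=0 B_ack=1185
After event 1: A_seq=1185 A_ack=169 B_seq=169 B_ack=1185
After event 2: A_seq=1340 A_ack=169 B_seq=169 B_ack=1185
After event 3: A_seq=1475 A_ack=169 B_seq=169 B_ack=1185
After event 4: A_seq=1475 A_ack=225 B_seq=225 B_ack=1185

1475 225 225 1185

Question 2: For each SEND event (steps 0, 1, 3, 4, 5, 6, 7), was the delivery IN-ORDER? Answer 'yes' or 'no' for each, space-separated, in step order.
Step 0: SEND seq=1000 -> in-order
Step 1: SEND seq=0 -> in-order
Step 3: SEND seq=1340 -> out-of-order
Step 4: SEND seq=169 -> in-order
Step 5: SEND seq=1475 -> out-of-order
Step 6: SEND seq=225 -> in-order
Step 7: SEND seq=1185 -> in-order

Answer: yes yes no yes no yes yes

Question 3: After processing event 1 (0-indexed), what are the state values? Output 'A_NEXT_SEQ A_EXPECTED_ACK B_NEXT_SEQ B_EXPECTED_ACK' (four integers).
After event 0: A_seq=1185 A_ack=0 B_seq=0 B_ack=1185
After event 1: A_seq=1185 A_ack=169 B_seq=169 B_ack=1185

1185 169 169 1185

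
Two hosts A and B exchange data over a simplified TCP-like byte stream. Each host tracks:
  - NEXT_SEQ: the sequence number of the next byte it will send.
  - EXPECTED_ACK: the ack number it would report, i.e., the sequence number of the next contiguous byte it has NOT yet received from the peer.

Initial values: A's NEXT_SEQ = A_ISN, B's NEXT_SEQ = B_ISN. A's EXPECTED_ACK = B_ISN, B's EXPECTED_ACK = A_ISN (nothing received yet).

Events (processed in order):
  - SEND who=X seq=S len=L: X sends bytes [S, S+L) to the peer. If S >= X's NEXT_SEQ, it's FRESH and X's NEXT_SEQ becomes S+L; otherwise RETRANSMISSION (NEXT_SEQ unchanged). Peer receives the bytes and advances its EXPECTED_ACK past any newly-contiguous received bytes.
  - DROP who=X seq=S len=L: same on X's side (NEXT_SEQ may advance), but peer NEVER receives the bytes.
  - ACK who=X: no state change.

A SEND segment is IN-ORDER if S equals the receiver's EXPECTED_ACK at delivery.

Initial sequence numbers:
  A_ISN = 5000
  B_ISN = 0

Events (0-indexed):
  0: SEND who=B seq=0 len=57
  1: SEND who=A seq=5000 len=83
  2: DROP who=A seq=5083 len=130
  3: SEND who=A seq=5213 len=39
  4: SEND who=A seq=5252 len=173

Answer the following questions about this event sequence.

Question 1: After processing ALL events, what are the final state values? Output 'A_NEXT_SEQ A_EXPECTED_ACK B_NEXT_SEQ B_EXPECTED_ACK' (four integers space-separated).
After event 0: A_seq=5000 A_ack=57 B_seq=57 B_ack=5000
After event 1: A_seq=5083 A_ack=57 B_seq=57 B_ack=5083
After event 2: A_seq=5213 A_ack=57 B_seq=57 B_ack=5083
After event 3: A_seq=5252 A_ack=57 B_seq=57 B_ack=5083
After event 4: A_seq=5425 A_ack=57 B_seq=57 B_ack=5083

Answer: 5425 57 57 5083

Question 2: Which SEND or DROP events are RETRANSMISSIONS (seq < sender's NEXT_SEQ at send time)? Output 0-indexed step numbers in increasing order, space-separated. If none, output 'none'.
Step 0: SEND seq=0 -> fresh
Step 1: SEND seq=5000 -> fresh
Step 2: DROP seq=5083 -> fresh
Step 3: SEND seq=5213 -> fresh
Step 4: SEND seq=5252 -> fresh

Answer: none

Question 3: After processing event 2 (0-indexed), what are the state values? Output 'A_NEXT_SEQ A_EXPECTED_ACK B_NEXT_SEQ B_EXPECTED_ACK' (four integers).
After event 0: A_seq=5000 A_ack=57 B_seq=57 B_ack=5000
After event 1: A_seq=5083 A_ack=57 B_seq=57 B_ack=5083
After event 2: A_seq=5213 A_ack=57 B_seq=57 B_ack=5083

5213 57 57 5083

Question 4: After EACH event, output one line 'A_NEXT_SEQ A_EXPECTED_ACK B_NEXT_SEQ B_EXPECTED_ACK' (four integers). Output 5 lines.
5000 57 57 5000
5083 57 57 5083
5213 57 57 5083
5252 57 57 5083
5425 57 57 5083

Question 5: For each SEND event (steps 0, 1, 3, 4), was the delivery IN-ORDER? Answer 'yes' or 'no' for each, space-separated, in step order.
Answer: yes yes no no

Derivation:
Step 0: SEND seq=0 -> in-order
Step 1: SEND seq=5000 -> in-order
Step 3: SEND seq=5213 -> out-of-order
Step 4: SEND seq=5252 -> out-of-order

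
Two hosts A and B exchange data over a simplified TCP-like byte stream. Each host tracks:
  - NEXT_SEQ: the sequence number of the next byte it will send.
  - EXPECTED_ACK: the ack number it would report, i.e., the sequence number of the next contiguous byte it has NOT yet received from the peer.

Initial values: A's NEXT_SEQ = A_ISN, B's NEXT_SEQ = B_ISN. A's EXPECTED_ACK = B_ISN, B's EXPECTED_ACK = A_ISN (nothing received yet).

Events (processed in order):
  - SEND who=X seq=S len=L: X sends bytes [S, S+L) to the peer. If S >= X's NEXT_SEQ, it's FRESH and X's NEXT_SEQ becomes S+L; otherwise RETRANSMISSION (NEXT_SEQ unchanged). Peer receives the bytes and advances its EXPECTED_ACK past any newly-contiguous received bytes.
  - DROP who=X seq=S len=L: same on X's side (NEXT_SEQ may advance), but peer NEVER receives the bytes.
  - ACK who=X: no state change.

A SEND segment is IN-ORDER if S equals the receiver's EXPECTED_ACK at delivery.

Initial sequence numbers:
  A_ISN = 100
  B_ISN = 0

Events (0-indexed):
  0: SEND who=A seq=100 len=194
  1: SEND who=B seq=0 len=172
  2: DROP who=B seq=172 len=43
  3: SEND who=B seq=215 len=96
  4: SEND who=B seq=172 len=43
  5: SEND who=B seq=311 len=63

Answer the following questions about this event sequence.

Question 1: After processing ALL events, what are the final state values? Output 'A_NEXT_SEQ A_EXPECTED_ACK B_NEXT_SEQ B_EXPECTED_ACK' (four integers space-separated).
Answer: 294 374 374 294

Derivation:
After event 0: A_seq=294 A_ack=0 B_seq=0 B_ack=294
After event 1: A_seq=294 A_ack=172 B_seq=172 B_ack=294
After event 2: A_seq=294 A_ack=172 B_seq=215 B_ack=294
After event 3: A_seq=294 A_ack=172 B_seq=311 B_ack=294
After event 4: A_seq=294 A_ack=311 B_seq=311 B_ack=294
After event 5: A_seq=294 A_ack=374 B_seq=374 B_ack=294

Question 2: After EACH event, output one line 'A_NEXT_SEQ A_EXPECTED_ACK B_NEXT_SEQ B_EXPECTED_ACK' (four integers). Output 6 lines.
294 0 0 294
294 172 172 294
294 172 215 294
294 172 311 294
294 311 311 294
294 374 374 294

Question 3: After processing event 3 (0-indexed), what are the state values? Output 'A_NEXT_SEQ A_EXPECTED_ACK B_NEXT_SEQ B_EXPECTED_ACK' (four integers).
After event 0: A_seq=294 A_ack=0 B_seq=0 B_ack=294
After event 1: A_seq=294 A_ack=172 B_seq=172 B_ack=294
After event 2: A_seq=294 A_ack=172 B_seq=215 B_ack=294
After event 3: A_seq=294 A_ack=172 B_seq=311 B_ack=294

294 172 311 294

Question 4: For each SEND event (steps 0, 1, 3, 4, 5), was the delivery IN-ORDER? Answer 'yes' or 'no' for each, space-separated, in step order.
Answer: yes yes no yes yes

Derivation:
Step 0: SEND seq=100 -> in-order
Step 1: SEND seq=0 -> in-order
Step 3: SEND seq=215 -> out-of-order
Step 4: SEND seq=172 -> in-order
Step 5: SEND seq=311 -> in-order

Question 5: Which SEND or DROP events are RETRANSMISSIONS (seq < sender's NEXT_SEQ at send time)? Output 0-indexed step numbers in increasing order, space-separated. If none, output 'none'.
Step 0: SEND seq=100 -> fresh
Step 1: SEND seq=0 -> fresh
Step 2: DROP seq=172 -> fresh
Step 3: SEND seq=215 -> fresh
Step 4: SEND seq=172 -> retransmit
Step 5: SEND seq=311 -> fresh

Answer: 4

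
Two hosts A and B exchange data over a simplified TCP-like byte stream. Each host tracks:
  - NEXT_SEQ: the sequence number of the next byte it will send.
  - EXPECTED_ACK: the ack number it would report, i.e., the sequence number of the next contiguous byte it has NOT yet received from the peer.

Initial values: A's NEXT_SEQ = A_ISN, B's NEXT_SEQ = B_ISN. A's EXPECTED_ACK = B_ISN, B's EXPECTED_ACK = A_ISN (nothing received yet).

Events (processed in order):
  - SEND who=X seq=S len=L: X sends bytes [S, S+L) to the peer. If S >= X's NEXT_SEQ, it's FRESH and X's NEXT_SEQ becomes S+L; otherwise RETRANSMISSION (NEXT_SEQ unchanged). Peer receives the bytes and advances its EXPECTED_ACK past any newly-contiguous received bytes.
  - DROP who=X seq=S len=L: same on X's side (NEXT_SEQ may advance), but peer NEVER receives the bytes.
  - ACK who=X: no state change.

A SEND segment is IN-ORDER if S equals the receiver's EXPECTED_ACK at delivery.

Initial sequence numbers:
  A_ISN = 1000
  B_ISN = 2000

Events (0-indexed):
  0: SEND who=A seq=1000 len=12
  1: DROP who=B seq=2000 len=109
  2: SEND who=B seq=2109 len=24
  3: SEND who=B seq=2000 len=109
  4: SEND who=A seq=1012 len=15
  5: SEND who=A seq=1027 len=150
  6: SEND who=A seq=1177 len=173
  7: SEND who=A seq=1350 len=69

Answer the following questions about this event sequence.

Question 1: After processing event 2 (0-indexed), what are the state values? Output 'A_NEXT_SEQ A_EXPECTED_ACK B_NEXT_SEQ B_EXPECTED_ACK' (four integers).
After event 0: A_seq=1012 A_ack=2000 B_seq=2000 B_ack=1012
After event 1: A_seq=1012 A_ack=2000 B_seq=2109 B_ack=1012
After event 2: A_seq=1012 A_ack=2000 B_seq=2133 B_ack=1012

1012 2000 2133 1012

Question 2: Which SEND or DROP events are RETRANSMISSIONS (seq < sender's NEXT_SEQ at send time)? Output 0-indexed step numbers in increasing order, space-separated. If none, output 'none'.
Answer: 3

Derivation:
Step 0: SEND seq=1000 -> fresh
Step 1: DROP seq=2000 -> fresh
Step 2: SEND seq=2109 -> fresh
Step 3: SEND seq=2000 -> retransmit
Step 4: SEND seq=1012 -> fresh
Step 5: SEND seq=1027 -> fresh
Step 6: SEND seq=1177 -> fresh
Step 7: SEND seq=1350 -> fresh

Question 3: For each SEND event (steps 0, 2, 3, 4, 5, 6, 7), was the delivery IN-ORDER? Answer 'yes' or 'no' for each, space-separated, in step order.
Step 0: SEND seq=1000 -> in-order
Step 2: SEND seq=2109 -> out-of-order
Step 3: SEND seq=2000 -> in-order
Step 4: SEND seq=1012 -> in-order
Step 5: SEND seq=1027 -> in-order
Step 6: SEND seq=1177 -> in-order
Step 7: SEND seq=1350 -> in-order

Answer: yes no yes yes yes yes yes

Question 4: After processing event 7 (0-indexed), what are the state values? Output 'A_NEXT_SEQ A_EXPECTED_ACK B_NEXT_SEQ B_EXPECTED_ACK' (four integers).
After event 0: A_seq=1012 A_ack=2000 B_seq=2000 B_ack=1012
After event 1: A_seq=1012 A_ack=2000 B_seq=2109 B_ack=1012
After event 2: A_seq=1012 A_ack=2000 B_seq=2133 B_ack=1012
After event 3: A_seq=1012 A_ack=2133 B_seq=2133 B_ack=1012
After event 4: A_seq=1027 A_ack=2133 B_seq=2133 B_ack=1027
After event 5: A_seq=1177 A_ack=2133 B_seq=2133 B_ack=1177
After event 6: A_seq=1350 A_ack=2133 B_seq=2133 B_ack=1350
After event 7: A_seq=1419 A_ack=2133 B_seq=2133 B_ack=1419

1419 2133 2133 1419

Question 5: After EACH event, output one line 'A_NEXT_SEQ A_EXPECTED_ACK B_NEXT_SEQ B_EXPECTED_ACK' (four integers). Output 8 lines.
1012 2000 2000 1012
1012 2000 2109 1012
1012 2000 2133 1012
1012 2133 2133 1012
1027 2133 2133 1027
1177 2133 2133 1177
1350 2133 2133 1350
1419 2133 2133 1419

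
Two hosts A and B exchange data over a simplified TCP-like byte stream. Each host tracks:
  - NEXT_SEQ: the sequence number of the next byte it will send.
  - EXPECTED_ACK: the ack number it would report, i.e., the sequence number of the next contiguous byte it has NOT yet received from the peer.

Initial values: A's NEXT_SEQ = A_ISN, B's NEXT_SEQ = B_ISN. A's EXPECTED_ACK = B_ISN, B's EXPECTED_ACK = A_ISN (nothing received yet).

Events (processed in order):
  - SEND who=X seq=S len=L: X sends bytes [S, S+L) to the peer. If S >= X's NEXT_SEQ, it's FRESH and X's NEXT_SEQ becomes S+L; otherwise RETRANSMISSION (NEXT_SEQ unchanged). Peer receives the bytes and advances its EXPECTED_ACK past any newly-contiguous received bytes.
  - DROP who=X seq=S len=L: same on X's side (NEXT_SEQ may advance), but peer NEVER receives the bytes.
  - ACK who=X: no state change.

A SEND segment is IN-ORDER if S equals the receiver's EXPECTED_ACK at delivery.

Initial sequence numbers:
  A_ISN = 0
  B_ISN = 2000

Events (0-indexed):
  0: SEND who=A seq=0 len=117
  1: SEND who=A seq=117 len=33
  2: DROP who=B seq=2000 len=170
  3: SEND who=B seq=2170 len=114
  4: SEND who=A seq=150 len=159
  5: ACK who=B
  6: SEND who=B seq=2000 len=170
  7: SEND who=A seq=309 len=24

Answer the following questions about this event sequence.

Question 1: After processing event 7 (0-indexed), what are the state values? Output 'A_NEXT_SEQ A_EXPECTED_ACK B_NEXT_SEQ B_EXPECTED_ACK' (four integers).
After event 0: A_seq=117 A_ack=2000 B_seq=2000 B_ack=117
After event 1: A_seq=150 A_ack=2000 B_seq=2000 B_ack=150
After event 2: A_seq=150 A_ack=2000 B_seq=2170 B_ack=150
After event 3: A_seq=150 A_ack=2000 B_seq=2284 B_ack=150
After event 4: A_seq=309 A_ack=2000 B_seq=2284 B_ack=309
After event 5: A_seq=309 A_ack=2000 B_seq=2284 B_ack=309
After event 6: A_seq=309 A_ack=2284 B_seq=2284 B_ack=309
After event 7: A_seq=333 A_ack=2284 B_seq=2284 B_ack=333

333 2284 2284 333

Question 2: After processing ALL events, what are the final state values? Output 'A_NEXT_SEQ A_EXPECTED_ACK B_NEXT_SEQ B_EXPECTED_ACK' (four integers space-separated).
After event 0: A_seq=117 A_ack=2000 B_seq=2000 B_ack=117
After event 1: A_seq=150 A_ack=2000 B_seq=2000 B_ack=150
After event 2: A_seq=150 A_ack=2000 B_seq=2170 B_ack=150
After event 3: A_seq=150 A_ack=2000 B_seq=2284 B_ack=150
After event 4: A_seq=309 A_ack=2000 B_seq=2284 B_ack=309
After event 5: A_seq=309 A_ack=2000 B_seq=2284 B_ack=309
After event 6: A_seq=309 A_ack=2284 B_seq=2284 B_ack=309
After event 7: A_seq=333 A_ack=2284 B_seq=2284 B_ack=333

Answer: 333 2284 2284 333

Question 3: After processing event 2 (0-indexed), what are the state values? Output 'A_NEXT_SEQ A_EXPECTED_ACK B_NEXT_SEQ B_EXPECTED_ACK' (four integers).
After event 0: A_seq=117 A_ack=2000 B_seq=2000 B_ack=117
After event 1: A_seq=150 A_ack=2000 B_seq=2000 B_ack=150
After event 2: A_seq=150 A_ack=2000 B_seq=2170 B_ack=150

150 2000 2170 150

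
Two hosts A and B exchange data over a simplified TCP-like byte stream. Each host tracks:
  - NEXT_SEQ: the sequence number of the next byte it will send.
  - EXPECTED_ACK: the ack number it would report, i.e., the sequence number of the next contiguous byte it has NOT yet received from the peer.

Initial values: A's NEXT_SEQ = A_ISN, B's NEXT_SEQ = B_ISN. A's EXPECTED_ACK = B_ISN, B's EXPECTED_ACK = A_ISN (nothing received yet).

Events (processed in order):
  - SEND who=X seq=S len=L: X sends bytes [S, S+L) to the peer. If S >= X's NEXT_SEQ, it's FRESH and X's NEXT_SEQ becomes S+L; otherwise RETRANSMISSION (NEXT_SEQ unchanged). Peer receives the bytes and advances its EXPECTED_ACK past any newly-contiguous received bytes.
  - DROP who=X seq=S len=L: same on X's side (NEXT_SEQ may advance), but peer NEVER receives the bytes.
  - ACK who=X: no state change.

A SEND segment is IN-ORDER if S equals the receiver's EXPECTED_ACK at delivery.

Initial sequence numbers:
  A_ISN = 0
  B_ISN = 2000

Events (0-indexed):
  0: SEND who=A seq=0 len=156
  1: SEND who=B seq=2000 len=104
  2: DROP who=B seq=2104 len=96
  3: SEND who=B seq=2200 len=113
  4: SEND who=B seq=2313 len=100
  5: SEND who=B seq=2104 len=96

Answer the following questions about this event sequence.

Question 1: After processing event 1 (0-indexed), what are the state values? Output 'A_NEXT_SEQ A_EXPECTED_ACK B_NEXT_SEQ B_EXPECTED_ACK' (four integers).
After event 0: A_seq=156 A_ack=2000 B_seq=2000 B_ack=156
After event 1: A_seq=156 A_ack=2104 B_seq=2104 B_ack=156

156 2104 2104 156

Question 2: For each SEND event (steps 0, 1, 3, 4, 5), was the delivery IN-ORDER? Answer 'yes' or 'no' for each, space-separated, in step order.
Answer: yes yes no no yes

Derivation:
Step 0: SEND seq=0 -> in-order
Step 1: SEND seq=2000 -> in-order
Step 3: SEND seq=2200 -> out-of-order
Step 4: SEND seq=2313 -> out-of-order
Step 5: SEND seq=2104 -> in-order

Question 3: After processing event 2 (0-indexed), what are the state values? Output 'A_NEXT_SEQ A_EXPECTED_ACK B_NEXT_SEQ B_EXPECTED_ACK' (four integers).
After event 0: A_seq=156 A_ack=2000 B_seq=2000 B_ack=156
After event 1: A_seq=156 A_ack=2104 B_seq=2104 B_ack=156
After event 2: A_seq=156 A_ack=2104 B_seq=2200 B_ack=156

156 2104 2200 156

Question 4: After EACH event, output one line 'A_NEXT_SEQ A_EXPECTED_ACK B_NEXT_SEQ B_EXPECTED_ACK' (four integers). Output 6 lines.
156 2000 2000 156
156 2104 2104 156
156 2104 2200 156
156 2104 2313 156
156 2104 2413 156
156 2413 2413 156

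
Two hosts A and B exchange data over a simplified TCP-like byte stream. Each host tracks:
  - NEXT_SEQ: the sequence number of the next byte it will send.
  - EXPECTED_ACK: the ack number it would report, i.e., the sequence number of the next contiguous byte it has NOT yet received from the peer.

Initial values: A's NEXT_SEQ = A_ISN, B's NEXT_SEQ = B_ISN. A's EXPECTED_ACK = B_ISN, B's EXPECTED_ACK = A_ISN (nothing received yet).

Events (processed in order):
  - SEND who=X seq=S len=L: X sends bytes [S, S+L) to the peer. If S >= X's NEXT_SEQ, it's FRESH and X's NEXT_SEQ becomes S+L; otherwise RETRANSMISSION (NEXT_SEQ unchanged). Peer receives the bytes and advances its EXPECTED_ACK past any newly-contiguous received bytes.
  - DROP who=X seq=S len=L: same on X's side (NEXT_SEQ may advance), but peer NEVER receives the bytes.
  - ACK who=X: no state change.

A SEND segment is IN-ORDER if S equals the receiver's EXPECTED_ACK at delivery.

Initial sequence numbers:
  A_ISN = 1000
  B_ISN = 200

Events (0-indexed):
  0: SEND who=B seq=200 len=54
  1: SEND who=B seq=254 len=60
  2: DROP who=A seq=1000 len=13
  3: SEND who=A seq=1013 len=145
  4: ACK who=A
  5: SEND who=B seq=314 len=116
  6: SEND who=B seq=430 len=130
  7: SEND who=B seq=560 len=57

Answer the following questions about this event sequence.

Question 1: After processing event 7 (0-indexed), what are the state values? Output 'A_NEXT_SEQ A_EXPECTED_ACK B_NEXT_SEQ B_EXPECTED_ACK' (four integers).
After event 0: A_seq=1000 A_ack=254 B_seq=254 B_ack=1000
After event 1: A_seq=1000 A_ack=314 B_seq=314 B_ack=1000
After event 2: A_seq=1013 A_ack=314 B_seq=314 B_ack=1000
After event 3: A_seq=1158 A_ack=314 B_seq=314 B_ack=1000
After event 4: A_seq=1158 A_ack=314 B_seq=314 B_ack=1000
After event 5: A_seq=1158 A_ack=430 B_seq=430 B_ack=1000
After event 6: A_seq=1158 A_ack=560 B_seq=560 B_ack=1000
After event 7: A_seq=1158 A_ack=617 B_seq=617 B_ack=1000

1158 617 617 1000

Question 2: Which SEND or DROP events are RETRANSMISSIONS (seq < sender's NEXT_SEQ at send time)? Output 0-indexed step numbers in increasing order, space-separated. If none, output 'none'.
Answer: none

Derivation:
Step 0: SEND seq=200 -> fresh
Step 1: SEND seq=254 -> fresh
Step 2: DROP seq=1000 -> fresh
Step 3: SEND seq=1013 -> fresh
Step 5: SEND seq=314 -> fresh
Step 6: SEND seq=430 -> fresh
Step 7: SEND seq=560 -> fresh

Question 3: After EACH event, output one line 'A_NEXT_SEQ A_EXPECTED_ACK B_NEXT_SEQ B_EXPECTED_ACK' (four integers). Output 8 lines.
1000 254 254 1000
1000 314 314 1000
1013 314 314 1000
1158 314 314 1000
1158 314 314 1000
1158 430 430 1000
1158 560 560 1000
1158 617 617 1000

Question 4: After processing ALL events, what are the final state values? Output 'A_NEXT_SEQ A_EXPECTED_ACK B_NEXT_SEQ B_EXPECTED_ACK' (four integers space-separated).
Answer: 1158 617 617 1000

Derivation:
After event 0: A_seq=1000 A_ack=254 B_seq=254 B_ack=1000
After event 1: A_seq=1000 A_ack=314 B_seq=314 B_ack=1000
After event 2: A_seq=1013 A_ack=314 B_seq=314 B_ack=1000
After event 3: A_seq=1158 A_ack=314 B_seq=314 B_ack=1000
After event 4: A_seq=1158 A_ack=314 B_seq=314 B_ack=1000
After event 5: A_seq=1158 A_ack=430 B_seq=430 B_ack=1000
After event 6: A_seq=1158 A_ack=560 B_seq=560 B_ack=1000
After event 7: A_seq=1158 A_ack=617 B_seq=617 B_ack=1000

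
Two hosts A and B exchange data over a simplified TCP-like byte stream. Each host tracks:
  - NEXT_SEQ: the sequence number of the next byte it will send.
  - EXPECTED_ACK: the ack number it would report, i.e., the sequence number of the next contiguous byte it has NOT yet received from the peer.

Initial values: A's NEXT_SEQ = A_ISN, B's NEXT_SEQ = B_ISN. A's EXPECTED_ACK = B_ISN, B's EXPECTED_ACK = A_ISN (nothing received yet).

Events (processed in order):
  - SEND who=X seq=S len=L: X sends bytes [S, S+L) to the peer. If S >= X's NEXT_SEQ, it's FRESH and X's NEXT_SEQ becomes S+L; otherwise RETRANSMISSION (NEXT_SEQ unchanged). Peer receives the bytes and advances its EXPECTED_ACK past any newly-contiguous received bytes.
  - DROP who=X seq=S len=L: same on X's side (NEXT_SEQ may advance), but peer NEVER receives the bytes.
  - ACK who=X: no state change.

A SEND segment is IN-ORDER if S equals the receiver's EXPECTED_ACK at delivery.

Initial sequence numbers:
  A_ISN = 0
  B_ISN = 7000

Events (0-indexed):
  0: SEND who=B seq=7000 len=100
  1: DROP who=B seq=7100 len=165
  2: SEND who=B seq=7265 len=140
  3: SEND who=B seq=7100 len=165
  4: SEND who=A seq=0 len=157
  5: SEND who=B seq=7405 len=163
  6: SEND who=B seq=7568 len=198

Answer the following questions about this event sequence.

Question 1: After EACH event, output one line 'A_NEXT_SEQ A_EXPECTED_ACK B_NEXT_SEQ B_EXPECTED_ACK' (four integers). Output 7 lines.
0 7100 7100 0
0 7100 7265 0
0 7100 7405 0
0 7405 7405 0
157 7405 7405 157
157 7568 7568 157
157 7766 7766 157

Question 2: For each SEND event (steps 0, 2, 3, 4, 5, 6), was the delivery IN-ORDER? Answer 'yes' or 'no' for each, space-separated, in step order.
Answer: yes no yes yes yes yes

Derivation:
Step 0: SEND seq=7000 -> in-order
Step 2: SEND seq=7265 -> out-of-order
Step 3: SEND seq=7100 -> in-order
Step 4: SEND seq=0 -> in-order
Step 5: SEND seq=7405 -> in-order
Step 6: SEND seq=7568 -> in-order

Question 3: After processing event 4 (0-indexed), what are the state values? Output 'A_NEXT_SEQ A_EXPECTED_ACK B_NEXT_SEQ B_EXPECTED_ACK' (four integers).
After event 0: A_seq=0 A_ack=7100 B_seq=7100 B_ack=0
After event 1: A_seq=0 A_ack=7100 B_seq=7265 B_ack=0
After event 2: A_seq=0 A_ack=7100 B_seq=7405 B_ack=0
After event 3: A_seq=0 A_ack=7405 B_seq=7405 B_ack=0
After event 4: A_seq=157 A_ack=7405 B_seq=7405 B_ack=157

157 7405 7405 157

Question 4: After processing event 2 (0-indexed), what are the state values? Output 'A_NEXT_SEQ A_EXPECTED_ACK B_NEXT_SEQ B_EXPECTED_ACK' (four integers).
After event 0: A_seq=0 A_ack=7100 B_seq=7100 B_ack=0
After event 1: A_seq=0 A_ack=7100 B_seq=7265 B_ack=0
After event 2: A_seq=0 A_ack=7100 B_seq=7405 B_ack=0

0 7100 7405 0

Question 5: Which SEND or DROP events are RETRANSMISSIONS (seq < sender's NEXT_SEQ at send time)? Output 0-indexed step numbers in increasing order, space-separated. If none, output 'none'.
Answer: 3

Derivation:
Step 0: SEND seq=7000 -> fresh
Step 1: DROP seq=7100 -> fresh
Step 2: SEND seq=7265 -> fresh
Step 3: SEND seq=7100 -> retransmit
Step 4: SEND seq=0 -> fresh
Step 5: SEND seq=7405 -> fresh
Step 6: SEND seq=7568 -> fresh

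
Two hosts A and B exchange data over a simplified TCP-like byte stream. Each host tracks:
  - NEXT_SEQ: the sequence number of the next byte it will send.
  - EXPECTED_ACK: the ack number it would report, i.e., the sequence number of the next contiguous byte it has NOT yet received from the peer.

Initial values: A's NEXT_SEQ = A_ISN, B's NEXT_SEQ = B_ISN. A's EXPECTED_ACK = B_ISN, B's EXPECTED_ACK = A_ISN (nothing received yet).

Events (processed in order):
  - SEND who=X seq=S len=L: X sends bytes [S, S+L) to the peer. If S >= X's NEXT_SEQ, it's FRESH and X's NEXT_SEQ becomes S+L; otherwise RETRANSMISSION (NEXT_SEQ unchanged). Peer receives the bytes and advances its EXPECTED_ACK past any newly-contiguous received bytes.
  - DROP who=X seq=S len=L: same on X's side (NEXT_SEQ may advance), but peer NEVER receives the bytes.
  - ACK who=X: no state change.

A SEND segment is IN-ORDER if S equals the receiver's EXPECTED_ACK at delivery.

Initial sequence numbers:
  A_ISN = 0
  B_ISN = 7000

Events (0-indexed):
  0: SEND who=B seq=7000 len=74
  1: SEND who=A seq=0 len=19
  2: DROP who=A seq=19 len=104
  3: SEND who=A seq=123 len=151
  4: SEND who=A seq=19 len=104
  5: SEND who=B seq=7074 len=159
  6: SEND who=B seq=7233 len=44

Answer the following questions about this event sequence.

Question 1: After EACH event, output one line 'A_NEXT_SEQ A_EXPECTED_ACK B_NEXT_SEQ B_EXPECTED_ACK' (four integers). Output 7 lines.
0 7074 7074 0
19 7074 7074 19
123 7074 7074 19
274 7074 7074 19
274 7074 7074 274
274 7233 7233 274
274 7277 7277 274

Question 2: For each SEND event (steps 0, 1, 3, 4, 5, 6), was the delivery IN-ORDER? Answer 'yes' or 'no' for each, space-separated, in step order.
Answer: yes yes no yes yes yes

Derivation:
Step 0: SEND seq=7000 -> in-order
Step 1: SEND seq=0 -> in-order
Step 3: SEND seq=123 -> out-of-order
Step 4: SEND seq=19 -> in-order
Step 5: SEND seq=7074 -> in-order
Step 6: SEND seq=7233 -> in-order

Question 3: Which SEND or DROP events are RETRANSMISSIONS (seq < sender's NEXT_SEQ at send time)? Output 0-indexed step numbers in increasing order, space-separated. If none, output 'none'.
Answer: 4

Derivation:
Step 0: SEND seq=7000 -> fresh
Step 1: SEND seq=0 -> fresh
Step 2: DROP seq=19 -> fresh
Step 3: SEND seq=123 -> fresh
Step 4: SEND seq=19 -> retransmit
Step 5: SEND seq=7074 -> fresh
Step 6: SEND seq=7233 -> fresh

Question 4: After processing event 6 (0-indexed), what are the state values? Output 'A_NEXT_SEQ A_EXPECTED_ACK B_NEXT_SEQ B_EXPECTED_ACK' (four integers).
After event 0: A_seq=0 A_ack=7074 B_seq=7074 B_ack=0
After event 1: A_seq=19 A_ack=7074 B_seq=7074 B_ack=19
After event 2: A_seq=123 A_ack=7074 B_seq=7074 B_ack=19
After event 3: A_seq=274 A_ack=7074 B_seq=7074 B_ack=19
After event 4: A_seq=274 A_ack=7074 B_seq=7074 B_ack=274
After event 5: A_seq=274 A_ack=7233 B_seq=7233 B_ack=274
After event 6: A_seq=274 A_ack=7277 B_seq=7277 B_ack=274

274 7277 7277 274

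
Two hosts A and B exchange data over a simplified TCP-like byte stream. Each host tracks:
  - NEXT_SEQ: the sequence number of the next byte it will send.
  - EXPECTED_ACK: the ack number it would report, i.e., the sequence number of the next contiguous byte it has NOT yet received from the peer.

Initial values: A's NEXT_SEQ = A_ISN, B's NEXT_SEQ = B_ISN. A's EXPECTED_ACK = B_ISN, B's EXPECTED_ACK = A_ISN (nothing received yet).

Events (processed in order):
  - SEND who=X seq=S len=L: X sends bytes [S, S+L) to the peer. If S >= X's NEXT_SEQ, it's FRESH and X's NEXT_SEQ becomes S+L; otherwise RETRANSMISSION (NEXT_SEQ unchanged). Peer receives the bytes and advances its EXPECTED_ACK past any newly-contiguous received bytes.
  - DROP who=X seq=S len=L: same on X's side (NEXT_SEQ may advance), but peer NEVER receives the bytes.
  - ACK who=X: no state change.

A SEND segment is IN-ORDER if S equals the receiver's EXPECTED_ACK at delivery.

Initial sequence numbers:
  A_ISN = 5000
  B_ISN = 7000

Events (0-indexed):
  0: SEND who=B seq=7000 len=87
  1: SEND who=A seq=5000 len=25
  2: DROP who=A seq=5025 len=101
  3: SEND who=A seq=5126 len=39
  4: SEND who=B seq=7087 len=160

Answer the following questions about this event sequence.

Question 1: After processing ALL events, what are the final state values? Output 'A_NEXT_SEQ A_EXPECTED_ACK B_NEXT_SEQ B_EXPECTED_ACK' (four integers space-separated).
After event 0: A_seq=5000 A_ack=7087 B_seq=7087 B_ack=5000
After event 1: A_seq=5025 A_ack=7087 B_seq=7087 B_ack=5025
After event 2: A_seq=5126 A_ack=7087 B_seq=7087 B_ack=5025
After event 3: A_seq=5165 A_ack=7087 B_seq=7087 B_ack=5025
After event 4: A_seq=5165 A_ack=7247 B_seq=7247 B_ack=5025

Answer: 5165 7247 7247 5025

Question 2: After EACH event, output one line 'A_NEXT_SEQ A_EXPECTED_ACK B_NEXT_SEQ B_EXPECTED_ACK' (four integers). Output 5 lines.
5000 7087 7087 5000
5025 7087 7087 5025
5126 7087 7087 5025
5165 7087 7087 5025
5165 7247 7247 5025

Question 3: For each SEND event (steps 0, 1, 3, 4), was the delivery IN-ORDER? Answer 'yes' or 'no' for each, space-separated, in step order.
Answer: yes yes no yes

Derivation:
Step 0: SEND seq=7000 -> in-order
Step 1: SEND seq=5000 -> in-order
Step 3: SEND seq=5126 -> out-of-order
Step 4: SEND seq=7087 -> in-order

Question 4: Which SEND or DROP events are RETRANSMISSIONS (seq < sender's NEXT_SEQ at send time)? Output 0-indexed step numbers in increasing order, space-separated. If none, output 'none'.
Answer: none

Derivation:
Step 0: SEND seq=7000 -> fresh
Step 1: SEND seq=5000 -> fresh
Step 2: DROP seq=5025 -> fresh
Step 3: SEND seq=5126 -> fresh
Step 4: SEND seq=7087 -> fresh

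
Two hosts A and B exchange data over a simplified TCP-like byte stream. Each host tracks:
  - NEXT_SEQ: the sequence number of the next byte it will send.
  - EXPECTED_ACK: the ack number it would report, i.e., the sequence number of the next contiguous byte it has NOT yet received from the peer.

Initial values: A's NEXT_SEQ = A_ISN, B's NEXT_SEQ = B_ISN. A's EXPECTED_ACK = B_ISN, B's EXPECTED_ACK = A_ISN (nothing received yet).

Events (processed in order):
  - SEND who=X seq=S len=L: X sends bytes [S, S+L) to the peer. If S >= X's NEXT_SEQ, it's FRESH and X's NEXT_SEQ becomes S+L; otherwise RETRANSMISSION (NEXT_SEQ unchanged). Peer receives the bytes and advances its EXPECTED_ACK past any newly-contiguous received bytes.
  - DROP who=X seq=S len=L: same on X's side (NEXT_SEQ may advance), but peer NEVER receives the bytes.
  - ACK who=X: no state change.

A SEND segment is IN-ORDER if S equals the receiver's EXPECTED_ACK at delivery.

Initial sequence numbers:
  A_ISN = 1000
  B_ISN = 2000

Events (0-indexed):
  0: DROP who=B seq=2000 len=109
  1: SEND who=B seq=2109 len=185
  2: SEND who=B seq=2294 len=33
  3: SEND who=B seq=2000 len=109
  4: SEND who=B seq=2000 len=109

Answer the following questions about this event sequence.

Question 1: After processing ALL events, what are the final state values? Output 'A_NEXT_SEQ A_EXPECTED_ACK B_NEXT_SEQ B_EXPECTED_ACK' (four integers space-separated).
After event 0: A_seq=1000 A_ack=2000 B_seq=2109 B_ack=1000
After event 1: A_seq=1000 A_ack=2000 B_seq=2294 B_ack=1000
After event 2: A_seq=1000 A_ack=2000 B_seq=2327 B_ack=1000
After event 3: A_seq=1000 A_ack=2327 B_seq=2327 B_ack=1000
After event 4: A_seq=1000 A_ack=2327 B_seq=2327 B_ack=1000

Answer: 1000 2327 2327 1000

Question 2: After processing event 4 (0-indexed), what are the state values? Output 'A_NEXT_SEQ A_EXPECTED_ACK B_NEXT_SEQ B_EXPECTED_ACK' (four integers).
After event 0: A_seq=1000 A_ack=2000 B_seq=2109 B_ack=1000
After event 1: A_seq=1000 A_ack=2000 B_seq=2294 B_ack=1000
After event 2: A_seq=1000 A_ack=2000 B_seq=2327 B_ack=1000
After event 3: A_seq=1000 A_ack=2327 B_seq=2327 B_ack=1000
After event 4: A_seq=1000 A_ack=2327 B_seq=2327 B_ack=1000

1000 2327 2327 1000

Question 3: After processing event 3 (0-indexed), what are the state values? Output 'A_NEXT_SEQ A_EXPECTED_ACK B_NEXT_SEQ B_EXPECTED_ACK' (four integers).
After event 0: A_seq=1000 A_ack=2000 B_seq=2109 B_ack=1000
After event 1: A_seq=1000 A_ack=2000 B_seq=2294 B_ack=1000
After event 2: A_seq=1000 A_ack=2000 B_seq=2327 B_ack=1000
After event 3: A_seq=1000 A_ack=2327 B_seq=2327 B_ack=1000

1000 2327 2327 1000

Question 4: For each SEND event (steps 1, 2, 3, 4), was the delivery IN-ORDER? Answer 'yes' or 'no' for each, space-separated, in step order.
Answer: no no yes no

Derivation:
Step 1: SEND seq=2109 -> out-of-order
Step 2: SEND seq=2294 -> out-of-order
Step 3: SEND seq=2000 -> in-order
Step 4: SEND seq=2000 -> out-of-order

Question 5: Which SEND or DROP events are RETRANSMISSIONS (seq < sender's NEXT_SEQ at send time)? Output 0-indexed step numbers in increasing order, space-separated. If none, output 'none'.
Answer: 3 4

Derivation:
Step 0: DROP seq=2000 -> fresh
Step 1: SEND seq=2109 -> fresh
Step 2: SEND seq=2294 -> fresh
Step 3: SEND seq=2000 -> retransmit
Step 4: SEND seq=2000 -> retransmit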